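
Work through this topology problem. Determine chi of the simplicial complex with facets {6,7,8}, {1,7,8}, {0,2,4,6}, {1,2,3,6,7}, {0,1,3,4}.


Enumerate all faces; f-vector: f_0=8, f_1=22, f_2=20, f_3=7, f_4=1.
chi = sum (-1)^k f_k = 0

0


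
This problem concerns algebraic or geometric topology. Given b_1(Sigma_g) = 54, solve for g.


For a closed orientable surface: b_1 = 2g.
54 = 2g
g = 54 / 2 = 27

27


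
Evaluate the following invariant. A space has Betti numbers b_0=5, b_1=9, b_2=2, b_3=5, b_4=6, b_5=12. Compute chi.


chi = sum_k (-1)^k b_k.
= (5) + (-9) + (2) + (-5) + (6) + (-12)
= -13

-13


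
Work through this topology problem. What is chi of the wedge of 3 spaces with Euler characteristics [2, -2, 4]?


chi(A v B) = chi(A) + chi(B) - 1 (one point identified).
For 3 spaces: chi = (sum chi_i) - (3 - 1).
sum = 4; chi = 4 - 2 = 2

2


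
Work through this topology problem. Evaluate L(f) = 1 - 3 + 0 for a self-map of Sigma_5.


L(f) = tr(f_0*) - tr(f_1*) + tr(f_2*).
= 1 - (3) + (0)
= -2

-2


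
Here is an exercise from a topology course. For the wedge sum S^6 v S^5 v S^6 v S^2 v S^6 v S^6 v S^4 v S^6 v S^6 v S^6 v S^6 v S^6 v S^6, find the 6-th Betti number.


For a wedge of spheres, H_k (k>0) is free on one generator per sphere of dimension k.
Spheres of dimension 6: count = 10.
b_6 = 10

10


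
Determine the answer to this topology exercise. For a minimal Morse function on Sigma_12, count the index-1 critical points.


A perfect Morse function has m_k = b_k.
For Sigma_12: b_0=1, b_1=2g=24, b_2=1.
Saddles m_1 = 2g = 24

24


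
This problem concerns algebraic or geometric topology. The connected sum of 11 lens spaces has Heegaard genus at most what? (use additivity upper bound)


Heegaard genus satisfies g(A#B) <= g(A) + g(B).
Each lens space has g = 1.
Upper bound: 11 * 1 = 11

11


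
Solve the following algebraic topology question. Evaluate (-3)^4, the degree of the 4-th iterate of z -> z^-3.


deg(f) = -3. Degree is multiplicative: deg(f^4) = (deg f)^4.
deg(f^4) = (-3)^4 = 81

81


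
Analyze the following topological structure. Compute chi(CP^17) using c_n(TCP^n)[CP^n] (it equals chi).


For any closed oriented manifold, <e(TM),[M]> = chi(M).
chi(CP^17) = 17+1 = 18

18


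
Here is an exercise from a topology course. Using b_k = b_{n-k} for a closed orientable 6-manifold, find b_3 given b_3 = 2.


Poincare duality for closed orientable n-manifolds: b_k = b_{n-k}.
Here n = 6, so b_3 = b_3 = 2

2


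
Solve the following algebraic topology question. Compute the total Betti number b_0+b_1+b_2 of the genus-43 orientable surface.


For Sigma_43: b_0 = 1, b_1 = 2g = 86, b_2 = 1.
Total = 1 + 86 + 1 = 88

88


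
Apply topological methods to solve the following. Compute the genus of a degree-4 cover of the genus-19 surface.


For an n-sheeted cover: chi(E) = n * chi(B).
chi(Sigma_19) = 2 - 2*19 = -36.
chi(E) = 4 * (-36) = -144.
genus(E) = (2 - chi(E))/2 = (2 - (-144))/2 = 146/2 = 73

73


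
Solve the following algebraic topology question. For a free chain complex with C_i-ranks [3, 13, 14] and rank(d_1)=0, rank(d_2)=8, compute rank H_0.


rank H_k = rank(ker d_k) - rank(im d_{k+1}).
rank(ker d_0) = rank(C_0) - rank(d_0) = 3 - 0 = 3.
rank(im d_{0+1}) = 0.
rank H_0 = 3 - 0 = 3

3


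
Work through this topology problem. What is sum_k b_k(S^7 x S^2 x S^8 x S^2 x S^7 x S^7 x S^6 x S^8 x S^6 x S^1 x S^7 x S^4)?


Total Betti number is multiplicative under products.
Each S^d (d>=1) has total Betti number 2.
There are 12 sphere factors.
Total = 2^12 = 4096

4096


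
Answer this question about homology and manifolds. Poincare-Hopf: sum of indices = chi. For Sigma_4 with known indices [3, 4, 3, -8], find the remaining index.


Poincare-Hopf: sum of indices = chi(M).
chi(Sigma_4) = 2 - 2*4 = -6.
Sum of known indices = 2.
x = chi - (sum known) = -6 - (2) = -8

-8


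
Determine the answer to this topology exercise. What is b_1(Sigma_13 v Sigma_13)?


For a wedge: H_1(A v B) = H_1(A) + H_1(B).
b_1(Sigma_13) = 26, b_1(Sigma_13) = 26.
b_1 = 26 + 26 = 52

52


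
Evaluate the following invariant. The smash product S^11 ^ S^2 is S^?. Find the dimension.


S^m ^ S^n = S^{m+n}.
k = 11 + 2 = 13

13


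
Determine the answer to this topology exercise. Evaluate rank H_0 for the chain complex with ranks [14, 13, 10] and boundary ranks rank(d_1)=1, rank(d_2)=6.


rank H_k = rank(ker d_k) - rank(im d_{k+1}).
rank(ker d_0) = rank(C_0) - rank(d_0) = 14 - 0 = 14.
rank(im d_{0+1}) = 1.
rank H_0 = 14 - 1 = 13

13


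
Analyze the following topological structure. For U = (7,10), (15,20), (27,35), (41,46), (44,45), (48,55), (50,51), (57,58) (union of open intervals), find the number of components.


Sort and merge overlapping open intervals.
Merged: (7,10), (15,20), (27,35), (41,46), (48,55), (57,58).
Number of components = 6

6


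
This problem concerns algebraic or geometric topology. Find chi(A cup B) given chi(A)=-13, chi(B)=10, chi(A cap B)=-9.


chi(A cup B) = chi(A) + chi(B) - chi(A cap B)
= -13 + (10) - (-9)
= 6

6


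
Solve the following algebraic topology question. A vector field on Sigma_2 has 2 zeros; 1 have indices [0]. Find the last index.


Poincare-Hopf: sum of indices = chi(M).
chi(Sigma_2) = 2 - 2*2 = -2.
Sum of known indices = 0.
x = chi - (sum known) = -2 - (0) = -2

-2


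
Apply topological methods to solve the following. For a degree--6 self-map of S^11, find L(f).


On S^11: L(f) = tr(f_0*) + (-1)^11 tr(f_11*) = 1 + (-1)^11 * deg(f).
L(f) = 1 + (-1)^11 * -6 = 1 + 6 = 7

7


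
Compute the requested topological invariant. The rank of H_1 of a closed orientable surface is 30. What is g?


For a closed orientable surface: b_1 = 2g.
30 = 2g
g = 30 / 2 = 15

15


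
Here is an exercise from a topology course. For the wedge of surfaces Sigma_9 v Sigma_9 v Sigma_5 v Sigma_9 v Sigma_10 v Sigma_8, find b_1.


For a wedge X v Y: reduced H_k(X v Y) = H_k(X) + H_k(Y).
Each Sigma_g contributes b_1 = 2g.
b_1 = 18 + 18 + 10 + 18 + 20 + 16 = 100

100


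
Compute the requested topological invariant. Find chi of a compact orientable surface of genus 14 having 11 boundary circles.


For a compact orientable surface with genus g and b boundary components: chi = 2 - 2g - b.
chi = 2 - 2*14 - 11 = 2 - 28 - 11 = -37

-37


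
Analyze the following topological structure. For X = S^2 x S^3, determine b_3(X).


Each S^d has Poincare polynomial 1 + t^d.
The product S^2 x S^3 has Poincare polynomial prod(1+t^d_i).
Expanding: b_0=1, b_2=1, b_3=1, b_5=1.
b_3 = 1

1


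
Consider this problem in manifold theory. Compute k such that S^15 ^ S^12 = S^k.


S^m ^ S^n = S^{m+n}.
k = 15 + 12 = 27

27


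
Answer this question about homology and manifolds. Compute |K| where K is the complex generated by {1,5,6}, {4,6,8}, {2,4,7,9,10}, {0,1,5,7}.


Each maximal simplex on m vertices has 2^m - 1 nonempty faces.
Take the union (dedupe shared faces).
Total distinct faces = 54

54


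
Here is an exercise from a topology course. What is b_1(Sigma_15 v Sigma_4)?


For a wedge: H_1(A v B) = H_1(A) + H_1(B).
b_1(Sigma_15) = 30, b_1(Sigma_4) = 8.
b_1 = 30 + 8 = 38

38


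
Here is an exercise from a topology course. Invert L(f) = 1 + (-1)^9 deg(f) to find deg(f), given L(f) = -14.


L(f) = 1 + (-1)^9 deg(f) on S^9.
-14 = 1 + (-1)^9 * deg(f)
(-1)^9 * deg(f) = -15
deg(f) = 15

15


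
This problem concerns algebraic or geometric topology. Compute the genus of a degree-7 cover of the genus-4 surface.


For an n-sheeted cover: chi(E) = n * chi(B).
chi(Sigma_4) = 2 - 2*4 = -6.
chi(E) = 7 * (-6) = -42.
genus(E) = (2 - chi(E))/2 = (2 - (-42))/2 = 44/2 = 22

22


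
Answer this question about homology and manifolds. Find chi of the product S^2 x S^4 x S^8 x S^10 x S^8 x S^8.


chi is multiplicative: chi(X x Y) = chi(X) chi(Y).
Each even-dim sphere has chi = 2. There are 6 factors.
chi = 2^6 = 64

64


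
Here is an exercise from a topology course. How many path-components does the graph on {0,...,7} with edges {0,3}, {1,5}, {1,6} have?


Run DFS/union-find over 8 vertices.
V = 8, E = 3.
Number of components = 5

5


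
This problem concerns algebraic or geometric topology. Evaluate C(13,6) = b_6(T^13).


By the Kunneth formula, b_k(T^n) = C(n,k).
b_6(T^13) = C(13,6).
C(13,6) = 13!/(6!*7!) = 1716

1716


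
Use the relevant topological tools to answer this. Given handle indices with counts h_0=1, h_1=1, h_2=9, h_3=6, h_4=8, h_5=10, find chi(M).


Handles of index k contribute (-1)^k to chi (same as CW cells).
chi = (1) + (-1) + (9) + (-6) + (8) + (-10) = 1

1


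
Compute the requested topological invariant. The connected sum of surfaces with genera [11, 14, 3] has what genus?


Genus is additive under connected sum of orientable surfaces.
g = 11 + 14 + 3 = 28

28


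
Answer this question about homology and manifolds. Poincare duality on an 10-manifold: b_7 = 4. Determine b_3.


Poincare duality for closed orientable n-manifolds: b_k = b_{n-k}.
Here n = 10, so b_3 = b_7 = 4

4


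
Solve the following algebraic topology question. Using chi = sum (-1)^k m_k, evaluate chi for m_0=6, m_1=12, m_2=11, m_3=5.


Morse theory: chi(M) = sum_k (-1)^k m_k where m_k = #(index-k critical points).
= (6) + (-12) + (11) + (-5) = 0

0


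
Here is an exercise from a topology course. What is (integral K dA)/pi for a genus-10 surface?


Gauss-Bonnet: integral K dA = 2*pi*chi(M).
chi(Sigma_10) = 2 - 2*10 = -18.
(integral K dA)/pi = 2*chi = 2*(-18) = -36

-36


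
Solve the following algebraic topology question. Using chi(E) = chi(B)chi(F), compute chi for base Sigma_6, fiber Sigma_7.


For a fiber bundle F -> E -> B (with CW structure): chi(E) = chi(B) * chi(F).
chi(Sigma_6) = -10, chi(Sigma_7) = -12.
chi(E) = (-10) * (-12) = 120

120


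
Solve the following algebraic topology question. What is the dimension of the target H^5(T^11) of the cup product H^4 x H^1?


Cup product: H^p x H^q -> H^{p+q}; here p+q = 4+1 = 5.
rank H^k(T^n) = C(n,k).
C(11,5) = 462

462


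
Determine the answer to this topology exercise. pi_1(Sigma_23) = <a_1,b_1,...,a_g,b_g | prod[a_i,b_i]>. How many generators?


Standard presentation: pi_1(Sigma_g) = <a_1,b_1,...,a_g,b_g | [a_1,b_1]...[a_g,b_g] = 1>.
Number of generators = 2g = 2*23 = 46

46


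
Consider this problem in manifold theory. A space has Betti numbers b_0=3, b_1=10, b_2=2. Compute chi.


chi = sum_k (-1)^k b_k.
= (3) + (-10) + (2)
= -5

-5


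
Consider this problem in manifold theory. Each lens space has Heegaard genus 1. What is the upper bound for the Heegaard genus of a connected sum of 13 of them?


Heegaard genus satisfies g(A#B) <= g(A) + g(B).
Each lens space has g = 1.
Upper bound: 13 * 1 = 13

13


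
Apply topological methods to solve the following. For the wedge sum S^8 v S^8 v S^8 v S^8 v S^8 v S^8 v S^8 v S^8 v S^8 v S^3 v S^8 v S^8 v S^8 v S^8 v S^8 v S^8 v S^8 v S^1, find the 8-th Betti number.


For a wedge of spheres, H_k (k>0) is free on one generator per sphere of dimension k.
Spheres of dimension 8: count = 16.
b_8 = 16

16


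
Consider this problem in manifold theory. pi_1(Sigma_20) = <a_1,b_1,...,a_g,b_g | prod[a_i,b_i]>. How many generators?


Standard presentation: pi_1(Sigma_g) = <a_1,b_1,...,a_g,b_g | [a_1,b_1]...[a_g,b_g] = 1>.
Number of generators = 2g = 2*20 = 40

40


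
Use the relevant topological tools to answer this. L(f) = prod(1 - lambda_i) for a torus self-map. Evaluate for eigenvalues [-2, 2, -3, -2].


For a torus self-map: L(f) = det(I - A) where A acts on H_1.
L(f) = (1--2) * (1-2) * (1--3) * (1--2) = 3 * -1 * 4 * 3 = -36

-36


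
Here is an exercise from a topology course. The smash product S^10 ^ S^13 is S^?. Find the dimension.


S^m ^ S^n = S^{m+n}.
k = 10 + 13 = 23

23


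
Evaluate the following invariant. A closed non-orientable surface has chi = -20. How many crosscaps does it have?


chi = 2 - k for closed non-orientable surfaces with k crosscaps.
-20 = 2 - k
k = 2 - (-20) = 22

22


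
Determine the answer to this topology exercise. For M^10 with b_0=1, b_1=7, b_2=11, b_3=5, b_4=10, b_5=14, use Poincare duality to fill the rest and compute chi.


By Poincare duality b_k = b_{10-k}, so full Betti numbers: b_0=1, b_1=7, b_2=11, b_3=5, b_4=10, b_5=14, b_6=10, b_7=5, b_8=11, b_9=7, b_10=1.
chi = sum (-1)^k b_k = 6

6


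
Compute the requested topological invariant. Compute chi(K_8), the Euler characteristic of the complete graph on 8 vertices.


K_8: V = 8, E = C(8,2) = 28.
chi = V - E = 8 - 28 = -20

-20


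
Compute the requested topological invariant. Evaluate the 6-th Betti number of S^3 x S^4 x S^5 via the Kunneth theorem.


Each S^d has Poincare polynomial 1 + t^d.
The product S^3 x S^4 x S^5 has Poincare polynomial prod(1+t^d_i).
Expanding: b_0=1, b_3=1, b_4=1, b_5=1, b_7=1, b_8=1, b_9=1, b_12=1.
b_6 = 0

0


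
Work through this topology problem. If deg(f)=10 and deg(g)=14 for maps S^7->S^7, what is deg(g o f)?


Degree is multiplicative under composition: deg(g o f) = deg(g) * deg(f).
= 14 * 10 = 140

140


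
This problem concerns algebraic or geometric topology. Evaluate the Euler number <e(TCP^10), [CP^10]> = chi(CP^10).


For any closed oriented manifold, <e(TM),[M]> = chi(M).
chi(CP^10) = 10+1 = 11

11


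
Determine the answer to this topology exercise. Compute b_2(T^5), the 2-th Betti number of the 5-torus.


By the Kunneth formula, b_k(T^n) = C(n,k).
b_2(T^5) = C(5,2).
C(5,2) = 5!/(2!*3!) = 10

10


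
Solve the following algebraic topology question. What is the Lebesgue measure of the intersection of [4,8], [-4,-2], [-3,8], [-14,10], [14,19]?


Intersection = [max(a_i), min(b_i)] = [14, -2].
Since 14 > -2, the intersection is empty.
Length = 0

0


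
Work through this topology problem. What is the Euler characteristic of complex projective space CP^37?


CP^37 has one cell in each even dimension 0, 2, ..., 2*37 (37+1 cells total).
All cells are even-dimensional, so chi = number of cells.
chi = 37 + 1 = 38

38


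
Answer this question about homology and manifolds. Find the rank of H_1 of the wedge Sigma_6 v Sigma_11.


For a wedge: H_1(A v B) = H_1(A) + H_1(B).
b_1(Sigma_6) = 12, b_1(Sigma_11) = 22.
b_1 = 12 + 22 = 34

34


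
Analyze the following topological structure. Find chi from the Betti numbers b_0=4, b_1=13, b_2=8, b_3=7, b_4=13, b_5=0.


chi = sum_k (-1)^k b_k.
= (4) + (-13) + (8) + (-7) + (13) + (0)
= 5

5


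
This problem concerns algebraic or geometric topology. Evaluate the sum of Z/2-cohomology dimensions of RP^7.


H^k(RP^7; Z/2) = Z/2 for each 0 <= k <= 7.
Total dimension = 7 + 1 = 8

8


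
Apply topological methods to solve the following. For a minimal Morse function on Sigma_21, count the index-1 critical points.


A perfect Morse function has m_k = b_k.
For Sigma_21: b_0=1, b_1=2g=42, b_2=1.
Saddles m_1 = 2g = 42

42


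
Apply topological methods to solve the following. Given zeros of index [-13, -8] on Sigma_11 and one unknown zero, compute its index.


Poincare-Hopf: sum of indices = chi(M).
chi(Sigma_11) = 2 - 2*11 = -20.
Sum of known indices = -21.
x = chi - (sum known) = -20 - (-21) = 1

1


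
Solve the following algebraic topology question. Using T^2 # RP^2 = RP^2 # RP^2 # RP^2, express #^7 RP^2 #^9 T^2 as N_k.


Since a >= 1, the sum is non-orientable; each T^2 can be replaced by RP^2 # RP^2 (since T^2#RP^2 = 3RP^2).
Total crosscaps k = 7 + 2*9 = 25.
Check via chi: chi = 7*1 + 9*0 - (7+9-1)*2 = -23 = 2 - k = -23. Consistent.

25


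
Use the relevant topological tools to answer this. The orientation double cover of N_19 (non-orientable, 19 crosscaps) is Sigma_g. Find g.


chi(N_19) = 2 - 19 = -17.
Double cover: chi(Sigma_g) = 2 * chi(N_19) = 2*(-17) = -34.
2 - 2g = -34, so g = (2 - (-34))/2 = 36/2 = 18

18


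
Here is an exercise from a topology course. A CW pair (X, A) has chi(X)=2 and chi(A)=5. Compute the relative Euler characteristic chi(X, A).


Relative Euler characteristic: chi(X, A) = chi(X) - chi(A).
= 2 - (5) = -3

-3


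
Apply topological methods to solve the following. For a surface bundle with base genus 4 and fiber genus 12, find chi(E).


For a fiber bundle F -> E -> B (with CW structure): chi(E) = chi(B) * chi(F).
chi(Sigma_4) = -6, chi(Sigma_12) = -22.
chi(E) = (-6) * (-22) = 132

132


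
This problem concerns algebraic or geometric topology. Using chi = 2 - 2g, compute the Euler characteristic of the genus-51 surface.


For a closed orientable surface of genus g: chi = 2 - 2g.
Here g = 51.
chi = 2 - 2*51 = 2 - 102 = -100

-100


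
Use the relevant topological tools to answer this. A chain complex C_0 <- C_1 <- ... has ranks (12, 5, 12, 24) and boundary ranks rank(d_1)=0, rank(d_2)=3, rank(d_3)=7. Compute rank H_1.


rank H_k = rank(ker d_k) - rank(im d_{k+1}).
rank(ker d_1) = rank(C_1) - rank(d_1) = 5 - 0 = 5.
rank(im d_{1+1}) = 3.
rank H_1 = 5 - 3 = 2

2


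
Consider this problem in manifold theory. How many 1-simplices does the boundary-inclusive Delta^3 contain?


Delta^3 has 3+1 vertices. A 1-face is a choice of 1+1 vertices.
f_1 = C(3+1, 1+1) = C(4,2) = 6

6


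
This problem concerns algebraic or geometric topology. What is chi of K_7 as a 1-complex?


K_7: V = 7, E = C(7,2) = 21.
chi = V - E = 7 - 21 = -14

-14


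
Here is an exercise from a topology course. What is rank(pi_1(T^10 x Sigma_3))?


pi_1(A x B) = pi_1(A) x pi_1(B); rank of abelianization = b_1.
b_1(T^10) = 10, b_1(Sigma_3) = 2*3 = 6.
b_1(product) = 10 + 6 = 16

16


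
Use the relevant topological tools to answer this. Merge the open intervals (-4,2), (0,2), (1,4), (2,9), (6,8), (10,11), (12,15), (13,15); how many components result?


Sort and merge overlapping open intervals.
Merged: (-4,9), (10,11), (12,15).
Number of components = 3

3


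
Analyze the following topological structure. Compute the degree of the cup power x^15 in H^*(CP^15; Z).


|x| = 2 in H^*(CP^n).
|x^15| = 15 * |x| = 15 * 2 = 30

30


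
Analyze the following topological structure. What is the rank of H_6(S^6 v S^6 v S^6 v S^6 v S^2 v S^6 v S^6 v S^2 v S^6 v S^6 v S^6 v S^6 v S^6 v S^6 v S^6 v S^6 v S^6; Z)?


For a wedge of spheres, H_k (k>0) is free on one generator per sphere of dimension k.
Spheres of dimension 6: count = 15.
b_6 = 15

15


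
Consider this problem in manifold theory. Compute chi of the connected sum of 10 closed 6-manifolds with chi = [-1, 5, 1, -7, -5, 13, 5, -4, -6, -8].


For n-manifolds: chi(A#B) = chi(A) + chi(B) - chi(S^6).
chi(S^6) = 1 + (-1)^6 = 2.
chi(#) = (sum chi_i) - (10-1)*chi(S^6) = -7 - 9*2 = -25

-25


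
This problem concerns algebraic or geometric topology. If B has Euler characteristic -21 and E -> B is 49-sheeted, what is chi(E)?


For a finite covering: chi(E) = (number of sheets) * chi(B).
chi(E) = 49 * (-21) = -1029

-1029


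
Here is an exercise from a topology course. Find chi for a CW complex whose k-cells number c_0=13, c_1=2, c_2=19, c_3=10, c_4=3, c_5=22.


chi = sum_k (-1)^k c_k.
= (-1)^0*13 + (-1)^1*2 + (-1)^2*19 + (-1)^3*10 + (-1)^4*3 + (-1)^5*22
= (13) + (-2) + (19) + (-10) + (3) + (-22)
= 1

1


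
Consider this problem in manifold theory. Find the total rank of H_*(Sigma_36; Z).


For Sigma_36: b_0 = 1, b_1 = 2g = 72, b_2 = 1.
Total = 1 + 72 + 1 = 74

74


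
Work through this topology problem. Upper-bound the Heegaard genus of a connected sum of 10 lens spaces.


Heegaard genus satisfies g(A#B) <= g(A) + g(B).
Each lens space has g = 1.
Upper bound: 10 * 1 = 10

10


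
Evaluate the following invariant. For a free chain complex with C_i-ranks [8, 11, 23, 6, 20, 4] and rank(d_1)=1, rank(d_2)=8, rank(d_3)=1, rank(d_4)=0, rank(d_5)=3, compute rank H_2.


rank H_k = rank(ker d_k) - rank(im d_{k+1}).
rank(ker d_2) = rank(C_2) - rank(d_2) = 23 - 8 = 15.
rank(im d_{2+1}) = 1.
rank H_2 = 15 - 1 = 14

14


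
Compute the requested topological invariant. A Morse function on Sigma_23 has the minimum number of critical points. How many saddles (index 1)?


A perfect Morse function has m_k = b_k.
For Sigma_23: b_0=1, b_1=2g=46, b_2=1.
Saddles m_1 = 2g = 46

46


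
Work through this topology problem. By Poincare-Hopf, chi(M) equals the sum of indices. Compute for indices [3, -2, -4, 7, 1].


Poincare-Hopf: chi(M) = sum of indices of zeros.
chi = (3) + (-2) + (-4) + (7) + (1) = 5

5


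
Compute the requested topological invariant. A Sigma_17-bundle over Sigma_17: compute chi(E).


For a fiber bundle F -> E -> B (with CW structure): chi(E) = chi(B) * chi(F).
chi(Sigma_17) = -32, chi(Sigma_17) = -32.
chi(E) = (-32) * (-32) = 1024

1024


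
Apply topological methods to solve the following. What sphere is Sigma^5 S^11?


Each suspension raises dimension by 1: Sigma S^n = S^{n+1}.
Sigma^5 S^11 = S^{11+5} = S^16

16


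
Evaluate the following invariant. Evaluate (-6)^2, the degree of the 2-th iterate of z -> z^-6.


deg(f) = -6. Degree is multiplicative: deg(f^2) = (deg f)^2.
deg(f^2) = (-6)^2 = 36

36


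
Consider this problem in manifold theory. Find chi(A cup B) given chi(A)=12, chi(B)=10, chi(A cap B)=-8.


chi(A cup B) = chi(A) + chi(B) - chi(A cap B)
= 12 + (10) - (-8)
= 30

30


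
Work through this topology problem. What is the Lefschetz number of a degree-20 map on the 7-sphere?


On S^7: L(f) = tr(f_0*) + (-1)^7 tr(f_7*) = 1 + (-1)^7 * deg(f).
L(f) = 1 + (-1)^7 * 20 = 1 + -20 = -19

-19


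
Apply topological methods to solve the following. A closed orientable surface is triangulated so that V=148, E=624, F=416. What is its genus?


chi = V - E + F = 148 - 624 + 416 = -60
For orientable closed surface: chi = 2 - 2g, so g = (2 - chi)/2.
g = (2 - (-60)) / 2 = 62 / 2 = 31

31


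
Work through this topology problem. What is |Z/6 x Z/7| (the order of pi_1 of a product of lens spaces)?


pi_1(X x Y) = pi_1(X) x pi_1(Y).
pi_1(L(6,1)) = Z/6, pi_1(L(7,1)) = Z/7.
|Z/6 x Z/7| = 6 * 7 = 42

42


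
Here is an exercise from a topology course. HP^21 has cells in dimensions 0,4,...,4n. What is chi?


HP^21 has one cell in each dimension 0, 4, ..., 4*21 (21+1 cells, all even-dim).
chi = 21 + 1 = 22

22


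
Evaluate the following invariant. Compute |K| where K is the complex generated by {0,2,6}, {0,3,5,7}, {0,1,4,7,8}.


Each maximal simplex on m vertices has 2^m - 1 nonempty faces.
Take the union (dedupe shared faces).
Total distinct faces = 49

49


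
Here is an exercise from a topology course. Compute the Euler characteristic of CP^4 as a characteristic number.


For any closed oriented manifold, <e(TM),[M]> = chi(M).
chi(CP^4) = 4+1 = 5

5


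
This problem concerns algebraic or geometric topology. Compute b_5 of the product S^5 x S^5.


Each S^d has Poincare polynomial 1 + t^d.
The product S^5 x S^5 has Poincare polynomial prod(1+t^d_i).
Expanding: b_0=1, b_5=2, b_10=1.
b_5 = 2

2


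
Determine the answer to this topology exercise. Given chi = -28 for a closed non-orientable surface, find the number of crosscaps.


chi = 2 - k for closed non-orientable surfaces with k crosscaps.
-28 = 2 - k
k = 2 - (-28) = 30

30


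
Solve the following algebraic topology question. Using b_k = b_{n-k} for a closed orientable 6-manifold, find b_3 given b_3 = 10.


Poincare duality for closed orientable n-manifolds: b_k = b_{n-k}.
Here n = 6, so b_3 = b_3 = 10

10


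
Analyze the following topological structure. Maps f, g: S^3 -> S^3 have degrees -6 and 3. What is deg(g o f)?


Degree is multiplicative under composition: deg(g o f) = deg(g) * deg(f).
= 3 * -6 = -18

-18


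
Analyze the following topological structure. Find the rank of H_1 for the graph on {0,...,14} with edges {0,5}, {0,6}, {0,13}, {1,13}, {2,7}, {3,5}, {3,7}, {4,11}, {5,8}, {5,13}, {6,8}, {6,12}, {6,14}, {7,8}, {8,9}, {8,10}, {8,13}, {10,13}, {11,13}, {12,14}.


b_1 = E - V + (number of components).
E = 20, V = 15, components = 1.
b_1 = 20 - 15 + 1 = 6

6


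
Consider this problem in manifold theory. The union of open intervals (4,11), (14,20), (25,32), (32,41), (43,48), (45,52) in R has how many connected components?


Sort and merge overlapping open intervals.
Merged: (4,11), (14,20), (25,32), (32,41), (43,52).
Number of components = 5

5


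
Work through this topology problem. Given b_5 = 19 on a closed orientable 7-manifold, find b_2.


Poincare duality for closed orientable n-manifolds: b_k = b_{n-k}.
Here n = 7, so b_2 = b_5 = 19

19


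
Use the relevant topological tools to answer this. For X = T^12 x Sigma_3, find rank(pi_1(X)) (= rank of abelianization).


pi_1(A x B) = pi_1(A) x pi_1(B); rank of abelianization = b_1.
b_1(T^12) = 12, b_1(Sigma_3) = 2*3 = 6.
b_1(product) = 12 + 6 = 18

18


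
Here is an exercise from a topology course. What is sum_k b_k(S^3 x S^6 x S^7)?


Total Betti number is multiplicative under products.
Each S^d (d>=1) has total Betti number 2.
There are 3 sphere factors.
Total = 2^3 = 8

8


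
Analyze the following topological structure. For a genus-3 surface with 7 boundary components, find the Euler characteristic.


For a compact orientable surface with genus g and b boundary components: chi = 2 - 2g - b.
chi = 2 - 2*3 - 7 = 2 - 6 - 7 = -11

-11


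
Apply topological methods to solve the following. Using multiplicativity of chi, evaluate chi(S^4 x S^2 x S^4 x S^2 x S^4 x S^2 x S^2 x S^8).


chi is multiplicative: chi(X x Y) = chi(X) chi(Y).
Each even-dim sphere has chi = 2. There are 8 factors.
chi = 2^8 = 256

256


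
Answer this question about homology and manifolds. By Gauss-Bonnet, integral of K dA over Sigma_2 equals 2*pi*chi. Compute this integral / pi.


Gauss-Bonnet: integral K dA = 2*pi*chi(M).
chi(Sigma_2) = 2 - 2*2 = -2.
(integral K dA)/pi = 2*chi = 2*(-2) = -4

-4


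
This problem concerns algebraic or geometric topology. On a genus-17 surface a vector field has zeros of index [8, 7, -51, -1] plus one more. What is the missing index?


Poincare-Hopf: sum of indices = chi(M).
chi(Sigma_17) = 2 - 2*17 = -32.
Sum of known indices = -37.
x = chi - (sum known) = -32 - (-37) = 5

5


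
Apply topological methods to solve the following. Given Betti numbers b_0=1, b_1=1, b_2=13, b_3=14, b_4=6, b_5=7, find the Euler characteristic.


chi = sum_k (-1)^k b_k.
= (1) + (-1) + (13) + (-14) + (6) + (-7)
= -2

-2


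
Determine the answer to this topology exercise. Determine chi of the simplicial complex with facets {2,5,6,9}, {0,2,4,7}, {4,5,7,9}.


Enumerate all faces; f-vector: f_0=7, f_1=16, f_2=12, f_3=3.
chi = sum (-1)^k f_k = 0

0


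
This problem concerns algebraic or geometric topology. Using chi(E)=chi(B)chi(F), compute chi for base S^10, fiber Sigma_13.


chi(S^10) = 2 (n even), chi(Sigma_13) = 2 - 2*13 = -24.
chi(E) = 2 * (-24) = -48

-48


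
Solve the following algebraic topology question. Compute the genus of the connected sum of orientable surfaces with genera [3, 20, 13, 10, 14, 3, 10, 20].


Genus is additive under connected sum of orientable surfaces.
g = 3 + 20 + 13 + 10 + 14 + 3 + 10 + 20 = 93

93


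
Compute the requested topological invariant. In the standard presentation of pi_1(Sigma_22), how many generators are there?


Standard presentation: pi_1(Sigma_g) = <a_1,b_1,...,a_g,b_g | [a_1,b_1]...[a_g,b_g] = 1>.
Number of generators = 2g = 2*22 = 44

44


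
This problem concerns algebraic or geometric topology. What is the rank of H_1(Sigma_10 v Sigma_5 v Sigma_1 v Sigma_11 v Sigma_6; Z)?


For a wedge X v Y: reduced H_k(X v Y) = H_k(X) + H_k(Y).
Each Sigma_g contributes b_1 = 2g.
b_1 = 20 + 10 + 2 + 22 + 12 = 66

66


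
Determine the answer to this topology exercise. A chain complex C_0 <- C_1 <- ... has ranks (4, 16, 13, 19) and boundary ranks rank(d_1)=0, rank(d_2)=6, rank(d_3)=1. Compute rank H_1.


rank H_k = rank(ker d_k) - rank(im d_{k+1}).
rank(ker d_1) = rank(C_1) - rank(d_1) = 16 - 0 = 16.
rank(im d_{1+1}) = 6.
rank H_1 = 16 - 6 = 10

10


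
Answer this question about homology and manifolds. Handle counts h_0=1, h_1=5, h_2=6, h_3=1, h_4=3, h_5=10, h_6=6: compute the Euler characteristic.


Handles of index k contribute (-1)^k to chi (same as CW cells).
chi = (1) + (-5) + (6) + (-1) + (3) + (-10) + (6) = 0

0


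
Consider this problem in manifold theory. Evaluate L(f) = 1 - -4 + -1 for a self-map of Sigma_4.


L(f) = tr(f_0*) - tr(f_1*) + tr(f_2*).
= 1 - (-4) + (-1)
= 4

4


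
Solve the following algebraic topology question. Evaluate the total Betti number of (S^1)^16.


b_k(T^16) = C(16,k), so the sum over k is sum_k C(16,k) = 2^16.
Total = 2^16 = 65536

65536


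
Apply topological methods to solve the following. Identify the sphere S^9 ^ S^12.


S^m ^ S^n = S^{m+n}.
k = 9 + 12 = 21

21


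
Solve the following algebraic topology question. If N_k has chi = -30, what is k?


chi = 2 - k for closed non-orientable surfaces with k crosscaps.
-30 = 2 - k
k = 2 - (-30) = 32

32


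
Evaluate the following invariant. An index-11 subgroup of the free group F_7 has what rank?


Nielsen-Schreier: an index-n subgroup of F_r is free of rank 1 + n(r-1).
Equivalently: chi(cover) = n*chi(base); chi(vee_r S^1) = 1 - 7 = -6.
chi(E) = 11*(-6) = -66; rank = 1 - chi(E) = 1 - (-66) = 67.
rank = 1 + 11*(7-1) = 1 + 66 = 67

67


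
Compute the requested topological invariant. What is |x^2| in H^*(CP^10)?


|x| = 2 in H^*(CP^n).
|x^2| = 2 * |x| = 2 * 2 = 4

4


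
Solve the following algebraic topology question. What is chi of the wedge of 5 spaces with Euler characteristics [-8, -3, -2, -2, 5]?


chi(A v B) = chi(A) + chi(B) - 1 (one point identified).
For 5 spaces: chi = (sum chi_i) - (5 - 1).
sum = -10; chi = -10 - 4 = -14

-14


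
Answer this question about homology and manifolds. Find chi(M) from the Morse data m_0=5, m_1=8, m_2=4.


Morse theory: chi(M) = sum_k (-1)^k m_k where m_k = #(index-k critical points).
= (5) + (-8) + (4) = 1

1


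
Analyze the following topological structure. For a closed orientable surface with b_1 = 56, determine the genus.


For a closed orientable surface: b_1 = 2g.
56 = 2g
g = 56 / 2 = 28

28


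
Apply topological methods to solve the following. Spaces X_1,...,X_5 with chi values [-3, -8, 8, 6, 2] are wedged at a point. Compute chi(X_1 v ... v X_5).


chi(A v B) = chi(A) + chi(B) - 1 (one point identified).
For 5 spaces: chi = (sum chi_i) - (5 - 1).
sum = 5; chi = 5 - 4 = 1

1


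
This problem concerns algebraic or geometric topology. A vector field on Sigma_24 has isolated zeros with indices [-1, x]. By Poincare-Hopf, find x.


Poincare-Hopf: sum of indices = chi(M).
chi(Sigma_24) = 2 - 2*24 = -46.
Sum of known indices = -1.
x = chi - (sum known) = -46 - (-1) = -45

-45


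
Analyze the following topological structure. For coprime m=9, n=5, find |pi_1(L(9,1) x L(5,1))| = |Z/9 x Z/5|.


pi_1(X x Y) = pi_1(X) x pi_1(Y).
pi_1(L(9,1)) = Z/9, pi_1(L(5,1)) = Z/5.
|Z/9 x Z/5| = 9 * 5 = 45

45


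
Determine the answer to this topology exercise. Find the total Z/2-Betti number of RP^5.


H^k(RP^5; Z/2) = Z/2 for each 0 <= k <= 5.
Total dimension = 5 + 1 = 6

6


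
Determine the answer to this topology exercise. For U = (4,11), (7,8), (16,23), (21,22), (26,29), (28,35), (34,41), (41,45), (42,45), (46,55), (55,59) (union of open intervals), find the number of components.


Sort and merge overlapping open intervals.
Merged: (4,11), (16,23), (26,41), (41,45), (46,55), (55,59).
Number of components = 6

6


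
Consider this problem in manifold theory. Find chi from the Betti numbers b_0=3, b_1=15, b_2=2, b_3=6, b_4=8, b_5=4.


chi = sum_k (-1)^k b_k.
= (3) + (-15) + (2) + (-6) + (8) + (-4)
= -12

-12


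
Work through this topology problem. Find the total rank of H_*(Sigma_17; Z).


For Sigma_17: b_0 = 1, b_1 = 2g = 34, b_2 = 1.
Total = 1 + 34 + 1 = 36

36


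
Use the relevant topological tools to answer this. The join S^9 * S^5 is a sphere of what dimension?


Join of spheres: S^m * S^n = S^{m+n+1}.
dim = 9 + 5 + 1 = 15

15


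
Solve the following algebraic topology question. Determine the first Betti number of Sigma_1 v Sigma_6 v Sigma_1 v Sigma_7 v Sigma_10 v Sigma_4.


For a wedge X v Y: reduced H_k(X v Y) = H_k(X) + H_k(Y).
Each Sigma_g contributes b_1 = 2g.
b_1 = 2 + 12 + 2 + 14 + 20 + 8 = 58

58


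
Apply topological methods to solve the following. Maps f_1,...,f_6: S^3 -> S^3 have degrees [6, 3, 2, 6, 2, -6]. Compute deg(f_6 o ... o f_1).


Degree is multiplicative: deg(composition) = product of degrees.
= (6) * (3) * (2) * (6) * (2) * (-6) = -2592

-2592


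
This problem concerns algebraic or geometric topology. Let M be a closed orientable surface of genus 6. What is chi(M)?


For a closed orientable surface of genus g: chi = 2 - 2g.
Here g = 6.
chi = 2 - 2*6 = 2 - 12 = -10

-10


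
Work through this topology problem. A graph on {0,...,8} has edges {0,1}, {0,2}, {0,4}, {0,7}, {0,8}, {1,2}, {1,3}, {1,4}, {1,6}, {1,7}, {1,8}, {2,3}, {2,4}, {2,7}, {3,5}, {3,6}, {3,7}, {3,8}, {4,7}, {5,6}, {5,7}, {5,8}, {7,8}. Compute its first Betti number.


b_1 = E - V + (number of components).
E = 23, V = 9, components = 1.
b_1 = 23 - 9 + 1 = 15

15


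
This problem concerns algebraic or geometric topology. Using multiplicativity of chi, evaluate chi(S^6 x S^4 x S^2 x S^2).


chi is multiplicative: chi(X x Y) = chi(X) chi(Y).
Each even-dim sphere has chi = 2. There are 4 factors.
chi = 2^4 = 16

16


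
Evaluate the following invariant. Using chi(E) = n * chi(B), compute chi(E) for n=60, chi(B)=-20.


For a finite covering: chi(E) = (number of sheets) * chi(B).
chi(E) = 60 * (-20) = -1200

-1200


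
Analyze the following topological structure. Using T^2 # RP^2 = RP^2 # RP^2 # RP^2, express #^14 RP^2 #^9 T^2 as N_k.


Since a >= 1, the sum is non-orientable; each T^2 can be replaced by RP^2 # RP^2 (since T^2#RP^2 = 3RP^2).
Total crosscaps k = 14 + 2*9 = 32.
Check via chi: chi = 14*1 + 9*0 - (14+9-1)*2 = -30 = 2 - k = -30. Consistent.

32


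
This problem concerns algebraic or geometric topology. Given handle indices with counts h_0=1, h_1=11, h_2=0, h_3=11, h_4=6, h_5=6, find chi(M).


Handles of index k contribute (-1)^k to chi (same as CW cells).
chi = (1) + (-11) + (0) + (-11) + (6) + (-6) = -21

-21


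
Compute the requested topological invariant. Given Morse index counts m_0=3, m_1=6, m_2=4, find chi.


Morse theory: chi(M) = sum_k (-1)^k m_k where m_k = #(index-k critical points).
= (3) + (-6) + (4) = 1

1


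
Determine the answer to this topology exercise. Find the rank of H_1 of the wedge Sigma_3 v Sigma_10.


For a wedge: H_1(A v B) = H_1(A) + H_1(B).
b_1(Sigma_3) = 6, b_1(Sigma_10) = 20.
b_1 = 6 + 20 = 26

26


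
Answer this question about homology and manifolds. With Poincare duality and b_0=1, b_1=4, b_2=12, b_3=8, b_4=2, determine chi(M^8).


By Poincare duality b_k = b_{8-k}, so full Betti numbers: b_0=1, b_1=4, b_2=12, b_3=8, b_4=2, b_5=8, b_6=12, b_7=4, b_8=1.
chi = sum (-1)^k b_k = 4

4


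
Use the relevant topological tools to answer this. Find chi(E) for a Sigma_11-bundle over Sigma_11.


For a fiber bundle F -> E -> B (with CW structure): chi(E) = chi(B) * chi(F).
chi(Sigma_11) = -20, chi(Sigma_11) = -20.
chi(E) = (-20) * (-20) = 400

400


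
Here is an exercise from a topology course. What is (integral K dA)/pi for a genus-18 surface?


Gauss-Bonnet: integral K dA = 2*pi*chi(M).
chi(Sigma_18) = 2 - 2*18 = -34.
(integral K dA)/pi = 2*chi = 2*(-34) = -68

-68


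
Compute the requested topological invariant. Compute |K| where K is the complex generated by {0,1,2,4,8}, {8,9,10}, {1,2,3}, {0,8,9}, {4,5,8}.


Each maximal simplex on m vertices has 2^m - 1 nonempty faces.
Take the union (dedupe shared faces).
Total distinct faces = 47

47


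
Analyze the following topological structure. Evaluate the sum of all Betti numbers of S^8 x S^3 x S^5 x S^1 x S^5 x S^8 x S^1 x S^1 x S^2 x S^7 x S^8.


Total Betti number is multiplicative under products.
Each S^d (d>=1) has total Betti number 2.
There are 11 sphere factors.
Total = 2^11 = 2048

2048


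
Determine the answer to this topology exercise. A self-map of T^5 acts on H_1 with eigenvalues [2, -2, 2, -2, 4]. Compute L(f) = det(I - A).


For a torus self-map: L(f) = det(I - A) where A acts on H_1.
L(f) = (1-2) * (1--2) * (1-2) * (1--2) * (1-4) = -1 * 3 * -1 * 3 * -3 = -27

-27


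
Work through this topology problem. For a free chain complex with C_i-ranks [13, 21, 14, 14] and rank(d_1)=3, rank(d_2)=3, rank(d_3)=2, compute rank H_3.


rank H_k = rank(ker d_k) - rank(im d_{k+1}).
rank(ker d_3) = rank(C_3) - rank(d_3) = 14 - 2 = 12.
rank(im d_{3+1}) = 0.
rank H_3 = 12 - 0 = 12

12


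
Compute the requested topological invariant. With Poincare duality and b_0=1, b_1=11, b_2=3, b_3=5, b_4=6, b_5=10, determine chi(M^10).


By Poincare duality b_k = b_{10-k}, so full Betti numbers: b_0=1, b_1=11, b_2=3, b_3=5, b_4=6, b_5=10, b_6=6, b_7=5, b_8=3, b_9=11, b_10=1.
chi = sum (-1)^k b_k = -22

-22


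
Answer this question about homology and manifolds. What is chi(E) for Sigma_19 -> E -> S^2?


chi(S^2) = 2 (n even), chi(Sigma_19) = 2 - 2*19 = -36.
chi(E) = 2 * (-36) = -72

-72


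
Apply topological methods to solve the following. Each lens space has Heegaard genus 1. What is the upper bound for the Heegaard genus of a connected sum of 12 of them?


Heegaard genus satisfies g(A#B) <= g(A) + g(B).
Each lens space has g = 1.
Upper bound: 12 * 1 = 12

12


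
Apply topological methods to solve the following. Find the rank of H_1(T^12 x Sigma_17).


pi_1(A x B) = pi_1(A) x pi_1(B); rank of abelianization = b_1.
b_1(T^12) = 12, b_1(Sigma_17) = 2*17 = 34.
b_1(product) = 12 + 34 = 46

46


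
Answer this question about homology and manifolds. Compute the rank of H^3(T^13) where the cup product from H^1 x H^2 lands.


Cup product: H^p x H^q -> H^{p+q}; here p+q = 1+2 = 3.
rank H^k(T^n) = C(n,k).
C(13,3) = 286

286


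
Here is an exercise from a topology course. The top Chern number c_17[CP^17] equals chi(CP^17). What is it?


For any closed oriented manifold, <e(TM),[M]> = chi(M).
chi(CP^17) = 17+1 = 18

18


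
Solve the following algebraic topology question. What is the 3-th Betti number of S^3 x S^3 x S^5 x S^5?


Each S^d has Poincare polynomial 1 + t^d.
The product S^3 x S^3 x S^5 x S^5 has Poincare polynomial prod(1+t^d_i).
Expanding: b_0=1, b_3=2, b_5=2, b_6=1, b_8=4, b_10=1, b_11=2, b_13=2, b_16=1.
b_3 = 2

2


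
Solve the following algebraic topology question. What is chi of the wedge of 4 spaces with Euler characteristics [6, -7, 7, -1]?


chi(A v B) = chi(A) + chi(B) - 1 (one point identified).
For 4 spaces: chi = (sum chi_i) - (4 - 1).
sum = 5; chi = 5 - 3 = 2

2


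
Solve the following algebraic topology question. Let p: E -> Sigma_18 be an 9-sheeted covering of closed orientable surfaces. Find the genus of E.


For an n-sheeted cover: chi(E) = n * chi(B).
chi(Sigma_18) = 2 - 2*18 = -34.
chi(E) = 9 * (-34) = -306.
genus(E) = (2 - chi(E))/2 = (2 - (-306))/2 = 308/2 = 154

154


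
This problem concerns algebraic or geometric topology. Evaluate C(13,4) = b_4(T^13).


By the Kunneth formula, b_k(T^n) = C(n,k).
b_4(T^13) = C(13,4).
C(13,4) = 13!/(4!*9!) = 715

715


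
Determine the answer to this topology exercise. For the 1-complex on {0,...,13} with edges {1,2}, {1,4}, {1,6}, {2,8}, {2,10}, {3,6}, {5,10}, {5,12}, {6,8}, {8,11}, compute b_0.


Run DFS/union-find over 14 vertices.
V = 14, E = 10.
Number of components = 5

5


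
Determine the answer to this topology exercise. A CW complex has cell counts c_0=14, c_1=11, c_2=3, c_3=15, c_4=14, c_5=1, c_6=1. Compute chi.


chi = sum_k (-1)^k c_k.
= (-1)^0*14 + (-1)^1*11 + (-1)^2*3 + (-1)^3*15 + (-1)^4*14 + (-1)^5*1 + (-1)^6*1
= (14) + (-11) + (3) + (-15) + (14) + (-1) + (1)
= 5

5
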